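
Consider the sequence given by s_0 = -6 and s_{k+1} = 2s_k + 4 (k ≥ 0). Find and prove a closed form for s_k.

Claim: s_k = -2^{k+1} − 4.

Base case: s_0 = -6, and -2^{0+1} − 4 = -2 − 4 = -6.
Assume s_m = -2^{m+1} − 4 for some m ≥ 0.
Then s_{m+1} = 2s_m + 4 = 2·(-2^{m+1} − 4) + 4 = -2^{m+2} − 8 + 4 = -2^{m+2} − 4.
This completes the inductive step, so s_k = -2^{k+1} − 4 for all k ≥ 0.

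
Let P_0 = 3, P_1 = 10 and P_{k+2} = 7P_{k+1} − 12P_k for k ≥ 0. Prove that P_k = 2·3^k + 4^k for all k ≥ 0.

Base cases: P_0 = 3 and 2·3^0 + 4^0 = 3; P_1 = 10 and 2·3^1 + 4^1 = 10.
Assume P_j = 2·3^j + 4^j for all 0 ≤ j ≤ m, where m ≥ 1.
Then P_{m+1} = 7P_m − 12P_{m−1} = 7·(2·3^m + 4^m) − 12·(2·3^{m−1} + 4^{m−1}) = 2·(7·3 − 12)3^{m−1} + (7·4 − 12)4^{m−1} = 18·3^{m−1} + 16·4^{m−1} = 2·3^{m+1} + 4^{m+1}.
So the formula holds for m+1, and by strong induction P_k = 2·3^k + 4^k for all k ≥ 0.

P_k = 2·3^k + 4^k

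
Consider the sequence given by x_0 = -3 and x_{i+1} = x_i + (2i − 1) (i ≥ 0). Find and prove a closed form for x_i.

Claim: x_i = i^2 − 2i − 3.

Base case: x_0 = -3, and 0^2 − 2·0 − 3 = -3.
Assume x_j = j^2 − 2j − 3.
Then x_{j+1} = x_j + (2j − 1) = (j^2 − 2j − 3) + (2j − 1) = j^2 − 4,
and (j+1)^2 − 2·(j+1) − 3 = j^2 − 4.
Hence x_i = i^2 − 2i − 3 for every i ≥ 0, by induction.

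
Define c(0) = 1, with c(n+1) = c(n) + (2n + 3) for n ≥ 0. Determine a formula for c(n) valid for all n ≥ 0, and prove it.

Claim: c(n) = n^2 + 2n + 1.

Base case: c(0) = 1, and 0^2 + 2·0 + 1 = 1.
Assume c(r) = r^2 + 2r + 1.
Then c(r+1) = c(r) + (2r + 3) = (r^2 + 2r + 1) + (2r + 3) = r^2 + 4r + 4,
and (r+1)^2 + 2·(r+1) + 1 = r^2 + 4r + 4.
Hence c(n) = n^2 + 2n + 1 for every n ≥ 0, by induction.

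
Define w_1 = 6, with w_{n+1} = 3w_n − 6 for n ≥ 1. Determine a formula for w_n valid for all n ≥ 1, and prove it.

Claim: w_n = 3^n + 3.

Base case: w_1 = 6, and 3^1 + 3 = 3 + 3 = 6.
Assume w_m = 3^m + 3 for some m ≥ 1.
Then w_{m+1} = 3w_m − 6 = 3·(3^m + 3) − 6 = 3^{m+1} + 9 − 6 = 3^{m+1} + 3.
This completes the inductive step, so w_n = 3^n + 3 for all n ≥ 1.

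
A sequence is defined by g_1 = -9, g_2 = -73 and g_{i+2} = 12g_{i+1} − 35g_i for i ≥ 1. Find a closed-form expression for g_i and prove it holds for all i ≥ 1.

Claim: g_i = 5^i − 2·7^i.

Base cases: g_1 = -9 and 5^1 − 2·7^1 = -9; g_2 = -73 and 5^2 − 2·7^2 = -73.
Assume g_j = 5^j − 2·7^j for all 1 ≤ j ≤ k, where k ≥ 2.
Then g_{k+1} = 12g_k − 35g_{k−1} = 12·(5^k − 2·7^k) − 35·(5^{k−1} − 2·7^{k−1}) = (12·5 − 35)5^{k−1} − 2·(12·7 − 35)7^{k−1} = 25·5^{k−1} − 98·7^{k−1} = 5^{k+1} − 2·7^{k+1}.
This completes the inductive step, so g_i = 5^i − 2·7^i for all i ≥ 1.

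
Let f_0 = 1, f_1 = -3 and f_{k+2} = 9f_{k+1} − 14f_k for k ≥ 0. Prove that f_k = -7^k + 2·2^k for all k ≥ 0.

Base cases: f_0 = 1 and -7^0 + 2·2^0 = 1; f_1 = -3 and -7^1 + 2·2^1 = -3.
Assume f_i = -7^i + 2·2^i for all 0 ≤ i ≤ j, where j ≥ 1.
Then f_{j+1} = 9f_j − 14f_{j−1} = 9·(-7^j + 2·2^j) − 14·(-7^{j−1} + 2·2^{j−1}) = -(9·7 − 14)7^{j−1} + 2·(9·2 − 14)2^{j−1} = -49·7^{j−1} + 8·2^{j−1} = -7^{j+1} + 2·2^{j+1}.
This completes the inductive step, so f_k = -7^k + 2·2^k for all k ≥ 0.

f_k = -7^k + 2·2^k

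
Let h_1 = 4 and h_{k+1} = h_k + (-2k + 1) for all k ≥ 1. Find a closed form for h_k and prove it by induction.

Claim: h_k = -k^2 + 2k + 3.

Base case: h_1 = 4, and -1^2 + 2·1 + 3 = 4.
Assume h_j = -j^2 + 2j + 3.
Then h_{j+1} = h_j + (-2j + 1) = (-j^2 + 2j + 3) + (-2j + 1) = -j^2 + 4,
and -(j+1)^2 + 2·(j+1) + 3 = -j^2 + 4.
By induction, h_k = -k^2 + 2k + 3 for all k ≥ 1.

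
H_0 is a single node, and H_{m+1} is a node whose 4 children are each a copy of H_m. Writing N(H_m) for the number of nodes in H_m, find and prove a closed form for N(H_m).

Claim: N(H_m) = (4^{m+1} − 1)/3.

Base case: N(H_0) = 1, and (4^{0+1} − 1)/3 = 1.
Assume N(H_r) = (4^{r+1} − 1)/3.
Then N(H_{r+1}) = 1 + 4N(H_r) = 1 + 4·(4^{r+1} − 1)/3 = 1 + (4^{r+2} − 4)/3 = (3 + 4^{r+2} − 4)/3 = (4^{r+2} − 1)/3.
Hence N(H_m) = (4^{m+1} − 1)/3 for every m ≥ 0, by induction.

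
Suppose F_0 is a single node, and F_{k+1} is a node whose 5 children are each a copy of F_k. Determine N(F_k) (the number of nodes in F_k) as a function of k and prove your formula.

Claim: N(F_k) = (5^{k+1} − 1)/4.

Base case: N(F_0) = 1, and (5^{0+1} − 1)/4 = 1.
Assume N(F_r) = (5^{r+1} − 1)/4.
Then N(F_{r+1}) = 1 + 5N(F_r) = 1 + 5·(5^{r+1} − 1)/4 = 1 + (5^{r+2} − 5)/4 = (4 + 5^{r+2} − 5)/4 = (5^{r+2} − 1)/4.
Hence N(F_k) = (5^{k+1} − 1)/4 for every k ≥ 0, by induction.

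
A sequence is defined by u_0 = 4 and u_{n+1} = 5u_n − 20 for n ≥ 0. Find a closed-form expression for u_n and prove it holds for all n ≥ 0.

Claim: u_n = -5^n + 5.

Base case: u_0 = 4, and -5^0 + 5 = -1 + 5 = 4.
Assume u_k = -5^k + 5 for some k ≥ 0.
Then u_{k+1} = 5u_k − 20 = 5·(-5^k + 5) − 20 = -5^{k+1} + 25 − 20 = -5^{k+1} + 5.
So the formula holds for k+1, and by induction u_n = -5^n + 5 for all n ≥ 0.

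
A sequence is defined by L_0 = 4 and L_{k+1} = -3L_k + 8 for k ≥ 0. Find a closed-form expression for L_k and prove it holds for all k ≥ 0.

Claim: L_k = 2·(-3)^k + 2.

Base case: L_0 = 4, and 2·(-3)^0 + 2 = 2 + 2 = 4.
Assume L_r = 2·(-3)^r + 2 for some r ≥ 0.
Then L_{r+1} = -3L_r + 8 = -3·(2·(-3)^r + 2) + 8 = -6·(-3)^r − 6 + 8 = 2·(-3)^{r+1} + 2.
Hence L_k = 2·(-3)^k + 2 for every k ≥ 0, by induction.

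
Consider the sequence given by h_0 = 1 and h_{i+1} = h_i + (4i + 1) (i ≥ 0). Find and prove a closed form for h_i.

Claim: h_i = 2i^2 − i + 1.

Base case: h_0 = 1, and 2·0^2 − 0 + 1 = 1.
Assume h_k = 2k^2 − k + 1.
Then h_{k+1} = h_k + (4k + 1) = (2k^2 − k + 1) + (4k + 1) = 2k^2 + 3k + 2,
and 2·(k+1)^2 − (k+1) + 1 = 2k^2 + 3k + 2.
By induction, h_i = 2i^2 − i + 1 for all i ≥ 0.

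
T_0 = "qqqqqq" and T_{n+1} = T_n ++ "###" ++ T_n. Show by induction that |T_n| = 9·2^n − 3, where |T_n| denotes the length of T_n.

Base case: |T_0| = 6, and 9·2^0 − 3 = 6.
Assume |T_k| = 9·2^k − 3.
Then |T_{k+1}| = |T_k| + 3 + |T_k| = 2|T_k| + 3 = 2(9·2^k − 3) + 3 = 9·2^{k+1} − 6 + 3 = 9·2^{k+1} − 3.
By induction, |T_n| = 9·2^n − 3 for all n ≥ 0.

|T_n| = 9·2^n − 3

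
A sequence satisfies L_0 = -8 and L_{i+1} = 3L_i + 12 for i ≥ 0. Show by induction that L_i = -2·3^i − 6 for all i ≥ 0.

Base case: L_0 = -8, and -2·3^0 − 6 = -2 − 6 = -8.
Assume L_k = -2·3^k − 6 for some k ≥ 0.
Then L_{k+1} = 3L_k + 12 = 3·(-2·3^k − 6) + 12 = -6·3^k − 18 + 12 = -2·3^{k+1} − 6.
This completes the inductive step, so L_i = -2·3^i − 6 for all i ≥ 0.

L_i = -2·3^i − 6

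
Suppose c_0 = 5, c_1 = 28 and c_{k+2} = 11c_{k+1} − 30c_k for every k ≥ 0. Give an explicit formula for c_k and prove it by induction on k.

Claim: c_k = 3·6^k + 2·5^k.

Base cases: c_0 = 5 and 3·6^0 + 2·5^0 = 5; c_1 = 28 and 3·6^1 + 2·5^1 = 28.
Assume c_i = 3·6^i + 2·5^i for all 0 ≤ i ≤ j, where j ≥ 1.
Then c_{j+1} = 11c_j − 30c_{j−1} = 11·(3·6^j + 2·5^j) − 30·(3·6^{j−1} + 2·5^{j−1}) = 3·(11·6 − 30)6^{j−1} + 2·(11·5 − 30)5^{j−1} = 108·6^{j−1} + 50·5^{j−1} = 3·6^{j+1} + 2·5^{j+1}.
By strong induction, c_k = 3·6^k + 2·5^k for all k ≥ 0.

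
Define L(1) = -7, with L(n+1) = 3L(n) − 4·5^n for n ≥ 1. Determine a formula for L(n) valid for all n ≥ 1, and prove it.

Claim: L(n) = 3^n − 2·5^n.

Base case: L(1) = -7, and 3^1 − 2·5^1 = 3 − 10 = -7.
Assume L(j) = 3^j − 2·5^j for some j ≥ 1.
Then L(j+1) = 3L(j) − 4·5^j = 3·(3^j − 2·5^j) − 4·5^j = 3^{j+1} − 6·5^j − 4·5^j = 3^{j+1} − 10·5^j = 3^{j+1} − 2·5^{j+1}.
This completes the inductive step, so L(n) = 3^n − 2·5^n for all n ≥ 1.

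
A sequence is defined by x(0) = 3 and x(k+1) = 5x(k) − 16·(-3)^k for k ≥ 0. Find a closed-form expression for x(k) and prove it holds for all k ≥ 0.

Claim: x(k) = 5^k + 2·(-3)^k.

Base case: x(0) = 3, and 5^0 + 2·(-3)^0 = 1 + 2 = 3.
Assume x(m) = 5^m + 2·(-3)^m for some m ≥ 0.
Then x(m+1) = 5x(m) − 16·(-3)^m = 5·(5^m + 2·(-3)^m) − 16·(-3)^m = 5^{m+1} + 10·(-3)^m − 16·(-3)^m = 5^{m+1} − 6·(-3)^m = 5^{m+1} + 2·(-3)^{m+1}.
Hence x(k) = 5^k + 2·(-3)^k for every k ≥ 0, by induction.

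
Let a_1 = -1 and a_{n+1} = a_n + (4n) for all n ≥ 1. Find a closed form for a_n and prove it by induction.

Claim: a_n = 2n^2 − 2n − 1.

Base case: a_1 = -1, and 2·1^2 − 2·1 − 1 = -1.
Assume a_m = 2m^2 − 2m − 1.
Then a_{m+1} = a_m + (4m) = (2m^2 − 2m − 1) + (4m) = 2m^2 + 2m − 1,
and 2·(m+1)^2 − 2·(m+1) − 1 = 2m^2 + 2m − 1.
By induction, a_n = 2n^2 − 2n − 1 for all n ≥ 1.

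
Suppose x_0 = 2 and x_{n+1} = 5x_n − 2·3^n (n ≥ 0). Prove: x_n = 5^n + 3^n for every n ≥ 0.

Base case: x_0 = 2, and 5^0 + 3^0 = 1 + 1 = 2.
Assume x_r = 5^r + 3^r for some r ≥ 0.
Then x_{r+1} = 5x_r − 2·3^r = 5·(5^r + 3^r) − 2·3^r = 5^{r+1} + 5·3^r − 2·3^r = 5^{r+1} + 3·3^r = 5^{r+1} + 3^{r+1}.
So the formula holds for r+1, and by induction x_n = 5^n + 3^n for all n ≥ 0.

x_n = 5^n + 3^n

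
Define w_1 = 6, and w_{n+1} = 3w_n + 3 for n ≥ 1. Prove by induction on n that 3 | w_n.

Base case: w_1 = 6 = 3·2, so 3 | w_1.
Assume 3 | w_m, so w_m = 3t for some integer t.
Then w_{m+1} = 3w_m + 3 = 3·(3t) + 3 = 3(3t + 1), so 3 | w_{m+1}.
This completes the inductive step, so 3 | w_n for all n ≥ 1.

3 | w_n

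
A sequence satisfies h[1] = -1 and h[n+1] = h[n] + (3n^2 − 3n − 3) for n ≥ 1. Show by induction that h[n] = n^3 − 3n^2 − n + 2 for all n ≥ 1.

Base case: h[1] = -1, and 1^3 − 3·1^2 − 1 + 2 = -1.
Assume h[m] = m^3 − 3m^2 − m + 2.
Then h[m+1] = h[m] + (3m^2 − 3m − 3) = (m^3 − 3m^2 − m + 2) + (3m^2 − 3m − 3) = m^3 − 4m − 1,
and (m+1)^3 − 3·(m+1)^2 − (m+1) + 2 = m^3 − 4m − 1.
Hence h[n] = n^3 − 3n^2 − n + 2 for every n ≥ 1, by induction.

h[n] = n^3 − 3n^2 − n + 2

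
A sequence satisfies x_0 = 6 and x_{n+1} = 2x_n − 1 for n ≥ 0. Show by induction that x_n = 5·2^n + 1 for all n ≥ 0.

Base case: x_0 = 6, and 5·2^0 + 1 = 5 + 1 = 6.
Assume x_m = 5·2^m + 1 for some m ≥ 0.
Then x_{m+1} = 2x_m − 1 = 2·(5·2^m + 1) − 1 = 10·2^m + 2 − 1 = 5·2^{m+1} + 1.
By induction, x_n = 5·2^n + 1 for all n ≥ 0.

x_n = 5·2^n + 1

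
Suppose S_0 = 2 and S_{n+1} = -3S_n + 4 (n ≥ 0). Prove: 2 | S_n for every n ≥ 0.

Base case: S_0 = 2 = 2·1, so 2 | S_0.
Assume 2 | S_k, so S_k = 2t for some integer t.
Then S_{k+1} = -3S_k + 4 = -3·(2t) + 4 = 2(-3t + 2), so 2 | S_{k+1}.
So the property holds for k+1, and by induction 2 | S_n for all n ≥ 0.

2 | S_n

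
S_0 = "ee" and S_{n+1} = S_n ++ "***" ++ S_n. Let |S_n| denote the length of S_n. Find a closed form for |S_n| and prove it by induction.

Claim: |S_n| = 5·2^n − 3.

Base case: |S_0| = 2, and 5·2^0 − 3 = 2.
Assume |S_r| = 5·2^r − 3.
Then |S_{r+1}| = |S_r| + 3 + |S_r| = 2|S_r| + 3 = 2(5·2^r − 3) + 3 = 5·2^{r+1} − 6 + 3 = 5·2^{r+1} − 3.
This completes the inductive step, so |S_n| = 5·2^n − 3 for all n ≥ 0.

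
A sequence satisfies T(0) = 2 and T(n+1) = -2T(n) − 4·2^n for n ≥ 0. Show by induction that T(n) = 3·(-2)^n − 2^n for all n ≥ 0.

Base case: T(0) = 2, and 3·(-2)^0 − 2^0 = 3 − 1 = 2.
Assume T(m) = 3·(-2)^m − 2^m for some m ≥ 0.
Then T(m+1) = -2T(m) − 4·2^m = -2·(3·(-2)^m − 2^m) − 4·2^m = 3·(-2)^{m+1} + 2·2^m − 4·2^m = 3·(-2)^{m+1} − 2·2^m = 3·(-2)^{m+1} − 2^{m+1}.
This completes the inductive step, so T(n) = 3·(-2)^n − 2^n for all n ≥ 0.

T(n) = 3·(-2)^n − 2^n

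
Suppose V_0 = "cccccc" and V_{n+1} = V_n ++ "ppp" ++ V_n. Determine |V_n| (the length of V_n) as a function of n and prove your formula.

Claim: |V_n| = 9·2^n − 3.

Base case: |V_0| = 6, and 9·2^0 − 3 = 6.
Assume |V_r| = 9·2^r − 3.
Then |V_{r+1}| = |V_r| + 3 + |V_r| = 2|V_r| + 3 = 2(9·2^r − 3) + 3 = 9·2^{r+1} − 6 + 3 = 9·2^{r+1} − 3.
Hence |V_n| = 9·2^n − 3 for every n ≥ 0, by induction.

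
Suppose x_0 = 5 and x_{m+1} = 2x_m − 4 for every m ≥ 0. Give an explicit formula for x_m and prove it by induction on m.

Claim: x_m = 2^m + 4.

Base case: x_0 = 5, and 2^0 + 4 = 1 + 4 = 5.
Assume x_r = 2^r + 4 for some r ≥ 0.
Then x_{r+1} = 2x_r − 4 = 2·(2^r + 4) − 4 = 2^{r+1} + 8 − 4 = 2^{r+1} + 4.
By induction, x_m = 2^m + 4 for all m ≥ 0.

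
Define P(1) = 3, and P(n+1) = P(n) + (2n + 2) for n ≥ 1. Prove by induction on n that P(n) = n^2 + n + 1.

Base case: P(1) = 3, and 1^2 + 1 + 1 = 3.
Assume P(r) = r^2 + r + 1.
Then P(r+1) = P(r) + (2r + 2) = (r^2 + r + 1) + (2r + 2) = r^2 + 3r + 3,
and (r+1)^2 + (r+1) + 1 = r^2 + 3r + 3.
This completes the inductive step, so P(n) = n^2 + n + 1 for all n ≥ 1.

P(n) = n^2 + n + 1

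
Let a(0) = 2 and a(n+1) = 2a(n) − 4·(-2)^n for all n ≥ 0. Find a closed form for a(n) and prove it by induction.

Claim: a(n) = 2^n + (-2)^n.

Base case: a(0) = 2, and 2^0 + (-2)^0 = 1 + 1 = 2.
Assume a(k) = 2^k + (-2)^k for some k ≥ 0.
Then a(k+1) = 2a(k) − 4·(-2)^k = 2·(2^k + (-2)^k) − 4·(-2)^k = 2^{k+1} + 2·(-2)^k − 4·(-2)^k = 2^{k+1} − 2·(-2)^k = 2^{k+1} + (-2)^{k+1}.
By induction, a(n) = 2^n + (-2)^n for all n ≥ 0.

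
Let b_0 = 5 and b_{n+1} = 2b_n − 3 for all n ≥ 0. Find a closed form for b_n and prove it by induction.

Claim: b_n = 2^{n+1} + 3.

Base case: b_0 = 5, and 2^{0+1} + 3 = 2 + 3 = 5.
Assume b_j = 2^{j+1} + 3 for some j ≥ 0.
Then b_{j+1} = 2b_j − 3 = 2·(2^{j+1} + 3) − 3 = 2^{j+2} + 6 − 3 = 2^{j+2} + 3.
This completes the inductive step, so b_n = 2^{n+1} + 3 for all n ≥ 0.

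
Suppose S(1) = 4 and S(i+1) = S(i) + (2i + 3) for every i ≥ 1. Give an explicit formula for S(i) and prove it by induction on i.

Claim: S(i) = i^2 + 2i + 1.

Base case: S(1) = 4, and 1^2 + 2·1 + 1 = 4.
Assume S(m) = m^2 + 2m + 1.
Then S(m+1) = S(m) + (2m + 3) = (m^2 + 2m + 1) + (2m + 3) = m^2 + 4m + 4,
and (m+1)^2 + 2·(m+1) + 1 = m^2 + 4m + 4.
By induction, S(i) = i^2 + 2i + 1 for all i ≥ 1.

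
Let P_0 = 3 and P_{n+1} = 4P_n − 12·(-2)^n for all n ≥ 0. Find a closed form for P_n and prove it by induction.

Claim: P_n = 4^n + 2·(-2)^n.

Base case: P_0 = 3, and 4^0 + 2·(-2)^0 = 1 + 2 = 3.
Assume P_m = 4^m + 2·(-2)^m for some m ≥ 0.
Then P_{m+1} = 4P_m − 12·(-2)^m = 4·(4^m + 2·(-2)^m) − 12·(-2)^m = 4^{m+1} + 8·(-2)^m − 12·(-2)^m = 4^{m+1} − 4·(-2)^m = 4^{m+1} + 2·(-2)^{m+1}.
So the formula holds for m+1, and by induction P_n = 4^n + 2·(-2)^n for all n ≥ 0.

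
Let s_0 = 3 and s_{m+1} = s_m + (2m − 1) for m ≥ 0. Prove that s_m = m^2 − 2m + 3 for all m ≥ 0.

Base case: s_0 = 3, and 0^2 − 2·0 + 3 = 3.
Assume s_j = j^2 − 2j + 3.
Then s_{j+1} = s_j + (2j − 1) = (j^2 − 2j + 3) + (2j − 1) = j^2 + 2,
and (j+1)^2 − 2·(j+1) + 3 = j^2 + 2.
By induction, s_m = m^2 − 2m + 3 for all m ≥ 0.

s_m = m^2 − 2m + 3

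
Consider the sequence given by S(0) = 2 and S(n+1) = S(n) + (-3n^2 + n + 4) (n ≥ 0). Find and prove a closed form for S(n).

Claim: S(n) = -n^3 + 2n^2 + 3n + 2.

Base case: S(0) = 2, and -0^3 + 2·0^2 + 3·0 + 2 = 2.
Assume S(r) = -r^3 + 2r^2 + 3r + 2.
Then S(r+1) = S(r) + (-3r^2 + r + 4) = (-r^3 + 2r^2 + 3r + 2) + (-3r^2 + r + 4) = -r^3 − r^2 + 4r + 6,
and -(r+1)^3 + 2·(r+1)^2 + 3·(r+1) + 2 = -r^3 − r^2 + 4r + 6.
By induction, S(n) = -n^3 + 2n^2 + 3n + 2 for all n ≥ 0.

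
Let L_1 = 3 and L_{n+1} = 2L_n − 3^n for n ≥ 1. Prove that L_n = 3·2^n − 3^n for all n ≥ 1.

Base case: L_1 = 3, and 3·2^1 − 3^1 = 6 − 3 = 3.
Assume L_k = 3·2^k − 3^k for some k ≥ 1.
Then L_{k+1} = 2L_k − 3^k = 2·(3·2^k − 3^k) − 3^k = 3·2^{k+1} − 2·3^k − 3^k = 3·2^{k+1} − 3·3^k = 3·2^{k+1} − 3^{k+1}.
By induction, L_n = 3·2^n − 3^n for all n ≥ 1.

L_n = 3·2^n − 3^n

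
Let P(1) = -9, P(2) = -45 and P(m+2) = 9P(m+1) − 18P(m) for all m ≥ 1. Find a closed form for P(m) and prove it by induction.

Claim: P(m) = -6^m − 3^m.

Base cases: P(1) = -9 and -6^1 − 3^1 = -9; P(2) = -45 and -6^2 − 3^2 = -45.
Assume P(j) = -6^j − 3^j for all 1 ≤ j ≤ k, where k ≥ 2.
Then P(k+1) = 9P(k) − 18P(k−1) = 9·(-6^k − 3^k) − 18·(-6^{k−1} − 3^{k−1}) = -(9·6 − 18)6^{k−1} − (9·3 − 18)3^{k−1} = -36·6^{k−1} − 9·3^{k−1} = -6^{k+1} − 3^{k+1}.
By strong induction, P(m) = -6^m − 3^m for all m ≥ 1.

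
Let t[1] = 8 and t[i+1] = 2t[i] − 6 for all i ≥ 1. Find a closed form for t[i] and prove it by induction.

Claim: t[i] = 2^i + 6.

Base case: t[1] = 8, and 2^1 + 6 = 2 + 6 = 8.
Assume t[j] = 2^j + 6 for some j ≥ 1.
Then t[j+1] = 2t[j] − 6 = 2·(2^j + 6) − 6 = 2^{j+1} + 12 − 6 = 2^{j+1} + 6.
So the formula holds for j+1, and by induction t[i] = 2^i + 6 for all i ≥ 1.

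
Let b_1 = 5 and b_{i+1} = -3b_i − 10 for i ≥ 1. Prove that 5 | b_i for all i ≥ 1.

Base case: b_1 = 5 = 5·1, so 5 | b_1.
Assume 5 | b_k, so b_k = 5t for some integer t.
Then b_{k+1} = -3b_k − 10 = -3·(5t) − 10 = 5(-3t − 2), so 5 | b_{k+1}.
So the property holds for k+1, and by induction 5 | b_i for all i ≥ 1.

5 | b_i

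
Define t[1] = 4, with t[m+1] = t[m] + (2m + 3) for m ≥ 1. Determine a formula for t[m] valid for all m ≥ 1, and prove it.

Claim: t[m] = m^2 + 2m + 1.

Base case: t[1] = 4, and 1^2 + 2·1 + 1 = 4.
Assume t[j] = j^2 + 2j + 1.
Then t[j+1] = t[j] + (2j + 3) = (j^2 + 2j + 1) + (2j + 3) = j^2 + 4j + 4,
and (j+1)^2 + 2·(j+1) + 1 = j^2 + 4j + 4.
By induction, t[m] = m^2 + 2m + 1 for all m ≥ 1.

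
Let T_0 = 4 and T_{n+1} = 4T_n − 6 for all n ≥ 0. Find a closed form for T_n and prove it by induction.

Claim: T_n = 2·4^n + 2.

Base case: T_0 = 4, and 2·4^0 + 2 = 2 + 2 = 4.
Assume T_m = 2·4^m + 2 for some m ≥ 0.
Then T_{m+1} = 4T_m − 6 = 4·(2·4^m + 2) − 6 = 8·4^m + 8 − 6 = 2·4^{m+1} + 2.
Hence T_n = 2·4^n + 2 for every n ≥ 0, by induction.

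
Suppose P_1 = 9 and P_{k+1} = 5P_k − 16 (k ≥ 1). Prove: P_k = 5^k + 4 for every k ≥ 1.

Base case: P_1 = 9, and 5^1 + 4 = 5 + 4 = 9.
Assume P_r = 5^r + 4 for some r ≥ 1.
Then P_{r+1} = 5P_r − 16 = 5·(5^r + 4) − 16 = 5^{r+1} + 20 − 16 = 5^{r+1} + 4.
Hence P_k = 5^k + 4 for every k ≥ 1, by induction.

P_k = 5^k + 4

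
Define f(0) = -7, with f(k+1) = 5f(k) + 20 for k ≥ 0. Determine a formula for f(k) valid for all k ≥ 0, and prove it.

Claim: f(k) = -2·5^k − 5.

Base case: f(0) = -7, and -2·5^0 − 5 = -2 − 5 = -7.
Assume f(r) = -2·5^r − 5 for some r ≥ 0.
Then f(r+1) = 5f(r) + 20 = 5·(-2·5^r − 5) + 20 = -10·5^r − 25 + 20 = -2·5^{r+1} − 5.
So the formula holds for r+1, and by induction f(k) = -2·5^k − 5 for all k ≥ 0.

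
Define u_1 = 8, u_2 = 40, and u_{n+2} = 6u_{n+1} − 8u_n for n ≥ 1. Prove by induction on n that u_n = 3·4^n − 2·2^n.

Base cases: u_1 = 8 and 3·4^1 − 2·2^1 = 8; u_2 = 40 and 3·4^2 − 2·2^2 = 40.
Assume u_j = 3·4^j − 2·2^j for all 1 ≤ j ≤ k, where k ≥ 2.
Then u_{k+1} = 6u_k − 8u_{k−1} = 6·(3·4^k − 2·2^k) − 8·(3·4^{k−1} − 2·2^{k−1}) = 3·(6·4 − 8)4^{k−1} − 2·(6·2 − 8)2^{k−1} = 48·4^{k−1} − 8·2^{k−1} = 3·4^{k+1} − 2·2^{k+1}.
So the formula holds for k+1, and by strong induction u_n = 3·4^n − 2·2^n for all n ≥ 1.

u_n = 3·4^n − 2·2^n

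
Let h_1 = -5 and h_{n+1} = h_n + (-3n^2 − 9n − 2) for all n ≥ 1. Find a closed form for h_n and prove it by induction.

Claim: h_n = -n^3 − 3n^2 + 2n − 3.

Base case: h_1 = -5, and -1^3 − 3·1^2 + 2·1 − 3 = -5.
Assume h_k = -k^3 − 3k^2 + 2k − 3.
Then h_{k+1} = h_k + (-3k^2 − 9k − 2) = (-k^3 − 3k^2 + 2k − 3) + (-3k^2 − 9k − 2) = -k^3 − 6k^2 − 7k − 5,
and -(k+1)^3 − 3·(k+1)^2 + 2·(k+1) − 3 = -k^3 − 6k^2 − 7k − 5.
By induction, h_n = -n^3 − 3n^2 + 2n − 3 for all n ≥ 1.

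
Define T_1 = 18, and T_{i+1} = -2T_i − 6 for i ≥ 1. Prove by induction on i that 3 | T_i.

Base case: T_1 = 18 = 3·6, so 3 | T_1.
Assume 3 | T_m, so T_m = 3t for some integer t.
Then T_{m+1} = -2T_m − 6 = -2·(3t) − 6 = 3(-2t − 2), so 3 | T_{m+1}.
This completes the inductive step, so 3 | T_i for all i ≥ 1.

3 | T_i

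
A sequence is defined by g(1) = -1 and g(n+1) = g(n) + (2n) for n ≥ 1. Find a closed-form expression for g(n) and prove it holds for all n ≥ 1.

Claim: g(n) = n^2 − n − 1.

Base case: g(1) = -1, and 1^2 − 1 − 1 = -1.
Assume g(m) = m^2 − m − 1.
Then g(m+1) = g(m) + (2m) = (m^2 − m − 1) + (2m) = m^2 + m − 1,
and (m+1)^2 − (m+1) − 1 = m^2 + m − 1.
Hence g(n) = n^2 − n − 1 for every n ≥ 1, by induction.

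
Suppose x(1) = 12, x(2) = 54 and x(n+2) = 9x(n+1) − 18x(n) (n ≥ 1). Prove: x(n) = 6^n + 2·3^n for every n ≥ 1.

Base cases: x(1) = 12 and 6^1 + 2·3^1 = 12; x(2) = 54 and 6^2 + 2·3^2 = 54.
Assume x(j) = 6^j + 2·3^j for all 1 ≤ j ≤ r, where r ≥ 2.
Then x(r+1) = 9x(r) − 18x(r−1) = 9·(6^r + 2·3^r) − 18·(6^{r−1} + 2·3^{r−1}) = (9·6 − 18)6^{r−1} + 2·(9·3 − 18)3^{r−1} = 36·6^{r−1} + 18·3^{r−1} = 6^{r+1} + 2·3^{r+1}.
So the formula holds for r+1, and by strong induction x(n) = 6^n + 2·3^n for all n ≥ 1.

x(n) = 6^n + 2·3^n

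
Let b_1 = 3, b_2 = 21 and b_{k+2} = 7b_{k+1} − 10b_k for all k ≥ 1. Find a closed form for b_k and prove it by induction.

Claim: b_k = 5^k − 2^k.

Base cases: b_1 = 3 and 5^1 − 2^1 = 3; b_2 = 21 and 5^2 − 2^2 = 21.
Assume b_j = 5^j − 2^j for all 1 ≤ j ≤ r, where r ≥ 2.
Then b_{r+1} = 7b_r − 10b_{r−1} = 7·(5^r − 2^r) − 10·(5^{r−1} − 2^{r−1}) = (7·5 − 10)5^{r−1} − (7·2 − 10)2^{r−1} = 25·5^{r−1} − 4·2^{r−1} = 5^{r+1} − 2^{r+1}.
By strong induction, b_k = 5^k − 2^k for all k ≥ 1.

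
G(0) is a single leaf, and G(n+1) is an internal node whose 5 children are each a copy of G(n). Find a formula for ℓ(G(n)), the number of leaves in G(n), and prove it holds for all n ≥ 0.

Claim: ℓ(G(n)) = 5^n.

Base case: ℓ(G(0)) = 1, and 5^0 = 1.
Assume ℓ(G(j)) = 5^j.
Then ℓ(G(j+1)) = 5·ℓ(G(j)) = 5·5^j = 5^{j+1}.
So the formula holds for j+1, and by induction ℓ(G(n)) = 5^n for all n ≥ 0.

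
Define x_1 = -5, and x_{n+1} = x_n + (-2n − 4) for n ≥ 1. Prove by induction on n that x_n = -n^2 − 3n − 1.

Base case: x_1 = -5, and -1^2 − 3·1 − 1 = -5.
Assume x_m = -m^2 − 3m − 1.
Then x_{m+1} = x_m + (-2m − 4) = (-m^2 − 3m − 1) + (-2m − 4) = -m^2 − 5m − 5,
and -(m+1)^2 − 3·(m+1) − 1 = -m^2 − 5m − 5.
This completes the inductive step, so x_n = -n^2 − 3n − 1 for all n ≥ 1.

x_n = -n^2 − 3n − 1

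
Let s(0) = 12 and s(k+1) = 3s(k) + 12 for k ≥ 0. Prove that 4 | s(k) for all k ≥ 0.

Base case: s(0) = 12 = 4·3, so 4 | s(0).
Assume 4 | s(m), so s(m) = 4t for some integer t.
Then s(m+1) = 3s(m) + 12 = 3·(4t) + 12 = 4(3t + 3), so 4 | s(m+1).
This completes the inductive step, so 4 | s(k) for all k ≥ 0.

4 | s(k)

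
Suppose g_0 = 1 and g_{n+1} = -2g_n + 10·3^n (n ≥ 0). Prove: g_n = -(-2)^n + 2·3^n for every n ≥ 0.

Base case: g_0 = 1, and -(-2)^0 + 2·3^0 = -1 + 2 = 1.
Assume g_j = -(-2)^j + 2·3^j for some j ≥ 0.
Then g_{j+1} = -2g_j + 10·3^j = -2·(-(-2)^j + 2·3^j) + 10·3^j = -(-2)^{j+1} − 4·3^j + 10·3^j = -(-2)^{j+1} + 6·3^j = -(-2)^{j+1} + 2·3^{j+1}.
By induction, g_n = -(-2)^n + 2·3^n for all n ≥ 0.

g_n = -(-2)^n + 2·3^n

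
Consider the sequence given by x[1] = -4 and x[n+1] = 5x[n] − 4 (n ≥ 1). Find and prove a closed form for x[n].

Claim: x[n] = -5^n + 1.

Base case: x[1] = -4, and -5^1 + 1 = -5 + 1 = -4.
Assume x[j] = -5^j + 1 for some j ≥ 1.
Then x[j+1] = 5x[j] − 4 = 5·(-5^j + 1) − 4 = -5^{j+1} + 5 − 4 = -5^{j+1} + 1.
By induction, x[n] = -5^n + 1 for all n ≥ 1.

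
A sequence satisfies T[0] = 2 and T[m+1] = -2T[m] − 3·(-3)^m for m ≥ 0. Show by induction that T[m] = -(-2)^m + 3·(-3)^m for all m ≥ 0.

Base case: T[0] = 2, and -(-2)^0 + 3·(-3)^0 = -1 + 3 = 2.
Assume T[j] = -(-2)^j + 3·(-3)^j for some j ≥ 0.
Then T[j+1] = -2T[j] − 3·(-3)^j = -2·(-(-2)^j + 3·(-3)^j) − 3·(-3)^j = -(-2)^{j+1} − 6·(-3)^j − 3·(-3)^j = -(-2)^{j+1} − 9·(-3)^j = -(-2)^{j+1} + 3·(-3)^{j+1}.
This completes the inductive step, so T[m] = -(-2)^m + 3·(-3)^m for all m ≥ 0.

T[m] = -(-2)^m + 3·(-3)^m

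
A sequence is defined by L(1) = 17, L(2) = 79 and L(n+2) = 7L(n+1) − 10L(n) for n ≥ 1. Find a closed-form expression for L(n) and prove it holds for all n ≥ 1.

Claim: L(n) = 3·5^n + 2^n.

Base cases: L(1) = 17 and 3·5^1 + 2^1 = 17; L(2) = 79 and 3·5^2 + 2^2 = 79.
Assume L(i) = 3·5^i + 2^i for all 1 ≤ i ≤ j, where j ≥ 2.
Then L(j+1) = 7L(j) − 10L(j−1) = 7·(3·5^j + 2^j) − 10·(3·5^{j−1} + 2^{j−1}) = 3·(7·5 − 10)5^{j−1} + (7·2 − 10)2^{j−1} = 75·5^{j−1} + 4·2^{j−1} = 3·5^{j+1} + 2^{j+1}.
Hence L(n) = 3·5^n + 2^n for every n ≥ 1, by strong induction.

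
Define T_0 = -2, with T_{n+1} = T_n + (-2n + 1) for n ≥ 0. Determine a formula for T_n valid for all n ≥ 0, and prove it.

Claim: T_n = -n^2 + 2n − 2.

Base case: T_0 = -2, and -0^2 + 2·0 − 2 = -2.
Assume T_k = -k^2 + 2k − 2.
Then T_{k+1} = T_k + (-2k + 1) = (-k^2 + 2k − 2) + (-2k + 1) = -k^2 − 1,
and -(k+1)^2 + 2·(k+1) − 2 = -k^2 − 1.
By induction, T_n = -n^2 + 2n − 2 for all n ≥ 0.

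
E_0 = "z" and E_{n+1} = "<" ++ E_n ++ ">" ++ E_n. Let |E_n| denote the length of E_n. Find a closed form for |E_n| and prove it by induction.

Claim: |E_n| = 3·2^n − 2.

Base case: |E_0| = 1, and 3·2^0 − 2 = 1.
Assume |E_j| = 3·2^j − 2.
Then |E_{j+1}| = 1 + |E_j| + 1 + |E_j| = 2|E_j| + 2 = 2(3·2^j − 2) + 2 = 3·2^{j+1} − 4 + 2 = 3·2^{j+1} − 2.
By induction, |E_n| = 3·2^n − 2 for all n ≥ 0.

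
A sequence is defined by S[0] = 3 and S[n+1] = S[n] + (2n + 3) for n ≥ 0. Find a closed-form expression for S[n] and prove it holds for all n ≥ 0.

Claim: S[n] = n^2 + 2n + 3.

Base case: S[0] = 3, and 0^2 + 2·0 + 3 = 3.
Assume S[k] = k^2 + 2k + 3.
Then S[k+1] = S[k] + (2k + 3) = (k^2 + 2k + 3) + (2k + 3) = k^2 + 4k + 6,
and (k+1)^2 + 2·(k+1) + 3 = k^2 + 4k + 6.
This completes the inductive step, so S[n] = n^2 + 2n + 3 for all n ≥ 0.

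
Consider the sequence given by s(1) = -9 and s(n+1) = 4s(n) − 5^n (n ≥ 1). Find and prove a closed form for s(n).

Claim: s(n) = -4^n − 5^n.

Base case: s(1) = -9, and -4^1 − 5^1 = -4 − 5 = -9.
Assume s(k) = -4^k − 5^k for some k ≥ 1.
Then s(k+1) = 4s(k) − 5^k = 4·(-4^k − 5^k) − 5^k = -4^{k+1} − 4·5^k − 5^k = -4^{k+1} − 5·5^k = -4^{k+1} − 5^{k+1}.
So the formula holds for k+1, and by induction s(n) = -4^n − 5^n for all n ≥ 1.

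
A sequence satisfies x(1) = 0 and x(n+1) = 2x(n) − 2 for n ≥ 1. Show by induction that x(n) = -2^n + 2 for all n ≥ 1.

Base case: x(1) = 0, and -2^1 + 2 = -2 + 2 = 0.
Assume x(k) = -2^k + 2 for some k ≥ 1.
Then x(k+1) = 2x(k) − 2 = 2·(-2^k + 2) − 2 = -2^{k+1} + 4 − 2 = -2^{k+1} + 2.
Hence x(n) = -2^n + 2 for every n ≥ 1, by induction.

x(n) = -2^n + 2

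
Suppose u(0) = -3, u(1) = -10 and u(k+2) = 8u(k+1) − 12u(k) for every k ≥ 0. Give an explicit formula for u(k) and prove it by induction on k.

Claim: u(k) = -6^k − 2·2^k.

Base cases: u(0) = -3 and -6^0 − 2·2^0 = -3; u(1) = -10 and -6^1 − 2·2^1 = -10.
Assume u(i) = -6^i − 2·2^i for all 0 ≤ i ≤ j, where j ≥ 1.
Then u(j+1) = 8u(j) − 12u(j−1) = 8·(-6^j − 2·2^j) − 12·(-6^{j−1} − 2·2^{j−1}) = -(8·6 − 12)6^{j−1} − 2·(8·2 − 12)2^{j−1} = -36·6^{j−1} − 8·2^{j−1} = -6^{j+1} − 2·2^{j+1}.
This completes the inductive step, so u(k) = -6^k − 2·2^k for all k ≥ 0.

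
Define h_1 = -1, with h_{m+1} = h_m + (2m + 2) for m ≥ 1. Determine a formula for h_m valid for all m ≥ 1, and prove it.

Claim: h_m = m^2 + m − 3.

Base case: h_1 = -1, and 1^2 + 1 − 3 = -1.
Assume h_r = r^2 + r − 3.
Then h_{r+1} = h_r + (2r + 2) = (r^2 + r − 3) + (2r + 2) = r^2 + 3r − 1,
and (r+1)^2 + (r+1) − 3 = r^2 + 3r − 1.
This completes the inductive step, so h_m = m^2 + m − 3 for all m ≥ 1.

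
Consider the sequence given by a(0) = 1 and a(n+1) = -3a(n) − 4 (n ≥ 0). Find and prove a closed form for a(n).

Claim: a(n) = 2·(-3)^n − 1.

Base case: a(0) = 1, and 2·(-3)^0 − 1 = 2 − 1 = 1.
Assume a(k) = 2·(-3)^k − 1 for some k ≥ 0.
Then a(k+1) = -3a(k) − 4 = -3·(2·(-3)^k − 1) − 4 = -6·(-3)^k + 3 − 4 = 2·(-3)^{k+1} − 1.
So the formula holds for k+1, and by induction a(n) = 2·(-3)^n − 1 for all n ≥ 0.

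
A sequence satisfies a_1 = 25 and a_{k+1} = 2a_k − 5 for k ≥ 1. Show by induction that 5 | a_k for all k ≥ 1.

Base case: a_1 = 25 = 5·5, so 5 | a_1.
Assume 5 | a_j, so a_j = 5t for some integer t.
Then a_{j+1} = 2a_j − 5 = 2·(5t) − 5 = 5(2t − 1), so 5 | a_{j+1}.
Hence 5 | a_k for every k ≥ 1, by induction.

5 | a_k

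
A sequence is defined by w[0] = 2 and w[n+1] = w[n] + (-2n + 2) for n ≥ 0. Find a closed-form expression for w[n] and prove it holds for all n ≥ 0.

Claim: w[n] = -n^2 + 3n + 2.

Base case: w[0] = 2, and -0^2 + 3·0 + 2 = 2.
Assume w[r] = -r^2 + 3r + 2.
Then w[r+1] = w[r] + (-2r + 2) = (-r^2 + 3r + 2) + (-2r + 2) = -r^2 + r + 4,
and -(r+1)^2 + 3·(r+1) + 2 = -r^2 + r + 4.
Hence w[n] = -n^2 + 3n + 2 for every n ≥ 0, by induction.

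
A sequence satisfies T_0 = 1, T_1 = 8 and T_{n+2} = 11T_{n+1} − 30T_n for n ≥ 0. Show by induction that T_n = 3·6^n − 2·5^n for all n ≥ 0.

Base cases: T_0 = 1 and 3·6^0 − 2·5^0 = 1; T_1 = 8 and 3·6^1 − 2·5^1 = 8.
Assume T_i = 3·6^i − 2·5^i for all 0 ≤ i ≤ j, where j ≥ 1.
Then T_{j+1} = 11T_j − 30T_{j−1} = 11·(3·6^j − 2·5^j) − 30·(3·6^{j−1} − 2·5^{j−1}) = 3·(11·6 − 30)6^{j−1} − 2·(11·5 − 30)5^{j−1} = 108·6^{j−1} − 50·5^{j−1} = 3·6^{j+1} − 2·5^{j+1}.
This completes the inductive step, so T_n = 3·6^n − 2·5^n for all n ≥ 0.

T_n = 3·6^n − 2·5^n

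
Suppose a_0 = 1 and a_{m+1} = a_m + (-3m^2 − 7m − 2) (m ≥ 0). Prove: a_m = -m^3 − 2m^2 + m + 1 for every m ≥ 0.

Base case: a_0 = 1, and -0^3 − 2·0^2 + 0 + 1 = 1.
Assume a_r = -r^3 − 2r^2 + r + 1.
Then a_{r+1} = a_r + (-3r^2 − 7r − 2) = (-r^3 − 2r^2 + r + 1) + (-3r^2 − 7r − 2) = -r^3 − 5r^2 − 6r − 1,
and -(r+1)^3 − 2·(r+1)^2 + (r+1) + 1 = -r^3 − 5r^2 − 6r − 1.
This completes the inductive step, so a_m = -m^3 − 2m^2 + m + 1 for all m ≥ 0.

a_m = -m^3 − 2m^2 + m + 1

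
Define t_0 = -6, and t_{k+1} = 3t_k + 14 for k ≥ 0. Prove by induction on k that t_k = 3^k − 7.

Base case: t_0 = -6, and 3^0 − 7 = 1 − 7 = -6.
Assume t_m = 3^m − 7 for some m ≥ 0.
Then t_{m+1} = 3t_m + 14 = 3·(3^m − 7) + 14 = 3^{m+1} − 21 + 14 = 3^{m+1} − 7.
So the formula holds for m+1, and by induction t_k = 3^k − 7 for all k ≥ 0.

t_k = 3^k − 7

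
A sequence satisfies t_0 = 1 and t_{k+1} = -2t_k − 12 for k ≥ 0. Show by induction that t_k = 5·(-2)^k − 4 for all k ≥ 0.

Base case: t_0 = 1, and 5·(-2)^0 − 4 = 5 − 4 = 1.
Assume t_j = 5·(-2)^j − 4 for some j ≥ 0.
Then t_{j+1} = -2t_j − 12 = -2·(5·(-2)^j − 4) − 12 = -10·(-2)^j + 8 − 12 = 5·(-2)^{j+1} − 4.
By induction, t_k = 5·(-2)^k − 4 for all k ≥ 0.

t_k = 5·(-2)^k − 4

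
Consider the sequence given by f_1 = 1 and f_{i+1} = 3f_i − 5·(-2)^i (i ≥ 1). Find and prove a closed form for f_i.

Claim: f_i = 3^i + (-2)^i.

Base case: f_1 = 1, and 3^1 + (-2)^1 = 3 − 2 = 1.
Assume f_r = 3^r + (-2)^r for some r ≥ 1.
Then f_{r+1} = 3f_r − 5·(-2)^r = 3·(3^r + (-2)^r) − 5·(-2)^r = 3^{r+1} + 3·(-2)^r − 5·(-2)^r = 3^{r+1} − 2·(-2)^r = 3^{r+1} + (-2)^{r+1}.
By induction, f_i = 3^i + (-2)^i for all i ≥ 1.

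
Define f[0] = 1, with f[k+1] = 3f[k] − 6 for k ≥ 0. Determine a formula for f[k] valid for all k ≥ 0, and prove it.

Claim: f[k] = -2·3^k + 3.

Base case: f[0] = 1, and -2·3^0 + 3 = -2 + 3 = 1.
Assume f[r] = -2·3^r + 3 for some r ≥ 0.
Then f[r+1] = 3f[r] − 6 = 3·(-2·3^r + 3) − 6 = -6·3^r + 9 − 6 = -2·3^{r+1} + 3.
Hence f[k] = -2·3^k + 3 for every k ≥ 0, by induction.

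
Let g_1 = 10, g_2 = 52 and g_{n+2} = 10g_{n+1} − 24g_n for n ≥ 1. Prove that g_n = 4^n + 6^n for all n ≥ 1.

Base cases: g_1 = 10 and 4^1 + 6^1 = 10; g_2 = 52 and 4^2 + 6^2 = 52.
Assume g_i = 4^i + 6^i for all 1 ≤ i ≤ j, where j ≥ 2.
Then g_{j+1} = 10g_j − 24g_{j−1} = 10·(4^j + 6^j) − 24·(4^{j−1} + 6^{j−1}) = (10·4 − 24)4^{j−1} + (10·6 − 24)6^{j−1} = 16·4^{j−1} + 36·6^{j−1} = 4^{j+1} + 6^{j+1}.
This completes the inductive step, so g_n = 4^n + 6^n for all n ≥ 1.

g_n = 4^n + 6^n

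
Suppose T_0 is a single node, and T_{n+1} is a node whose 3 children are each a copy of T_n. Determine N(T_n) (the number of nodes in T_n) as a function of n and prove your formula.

Claim: N(T_n) = (3^{n+1} − 1)/2.

Base case: N(T_0) = 1, and (3^{0+1} − 1)/2 = 1.
Assume N(T_k) = (3^{k+1} − 1)/2.
Then N(T_{k+1}) = 1 + 3N(T_k) = 1 + 3·(3^{k+1} − 1)/2 = 1 + (3^{k+2} − 3)/2 = (2 + 3^{k+2} − 3)/2 = (3^{k+2} − 1)/2.
Hence N(T_n) = (3^{n+1} − 1)/2 for every n ≥ 0, by induction.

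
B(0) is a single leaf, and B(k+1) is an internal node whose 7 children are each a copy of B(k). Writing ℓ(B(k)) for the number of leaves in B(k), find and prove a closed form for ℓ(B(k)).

Claim: ℓ(B(k)) = 7^k.

Base case: ℓ(B(0)) = 1, and 7^0 = 1.
Assume ℓ(B(m)) = 7^m.
Then ℓ(B(m+1)) = 7·ℓ(B(m)) = 7·7^m = 7^{m+1}.
So the formula holds for m+1, and by induction ℓ(B(k)) = 7^k for all k ≥ 0.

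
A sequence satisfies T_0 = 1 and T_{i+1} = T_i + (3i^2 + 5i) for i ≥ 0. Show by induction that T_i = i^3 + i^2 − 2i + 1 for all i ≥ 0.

Base case: T_0 = 1, and 0^3 + 0^2 − 2·0 + 1 = 1.
Assume T_r = r^3 + r^2 − 2r + 1.
Then T_{r+1} = T_r + (3r^2 + 5r) = (r^3 + r^2 − 2r + 1) + (3r^2 + 5r) = r^3 + 4r^2 + 3r + 1,
and (r+1)^3 + (r+1)^2 − 2·(r+1) + 1 = r^3 + 4r^2 + 3r + 1.
Hence T_i = i^3 + i^2 − 2i + 1 for every i ≥ 0, by induction.

T_i = i^3 + i^2 − 2i + 1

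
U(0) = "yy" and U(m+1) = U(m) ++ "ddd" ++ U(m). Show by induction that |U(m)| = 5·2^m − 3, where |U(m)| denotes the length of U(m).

Base case: |U(0)| = 2, and 5·2^0 − 3 = 2.
Assume |U(r)| = 5·2^r − 3.
Then |U(r+1)| = |U(r)| + 3 + |U(r)| = 2|U(r)| + 3 = 2(5·2^r − 3) + 3 = 5·2^{r+1} − 6 + 3 = 5·2^{r+1} − 3.
Hence |U(m)| = 5·2^m − 3 for every m ≥ 0, by induction.

|U(m)| = 5·2^m − 3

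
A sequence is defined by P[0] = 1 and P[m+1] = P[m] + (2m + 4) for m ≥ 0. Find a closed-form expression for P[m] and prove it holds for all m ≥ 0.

Claim: P[m] = m^2 + 3m + 1.

Base case: P[0] = 1, and 0^2 + 3·0 + 1 = 1.
Assume P[r] = r^2 + 3r + 1.
Then P[r+1] = P[r] + (2r + 4) = (r^2 + 3r + 1) + (2r + 4) = r^2 + 5r + 5,
and (r+1)^2 + 3·(r+1) + 1 = r^2 + 5r + 5.
Hence P[m] = m^2 + 3m + 1 for every m ≥ 0, by induction.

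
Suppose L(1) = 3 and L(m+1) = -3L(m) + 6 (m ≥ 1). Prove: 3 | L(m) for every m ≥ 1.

Base case: L(1) = 3 = 3·1, so 3 | L(1).
Assume 3 | L(r), so L(r) = 3t for some integer t.
Then L(r+1) = -3L(r) + 6 = -3·(3t) + 6 = 3(-3t + 2), so 3 | L(r+1).
By induction, 3 | L(m) for all m ≥ 1.

3 | L(m)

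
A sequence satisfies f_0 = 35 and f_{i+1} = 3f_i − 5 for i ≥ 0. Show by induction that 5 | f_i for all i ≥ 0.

Base case: f_0 = 35 = 5·7, so 5 | f_0.
Assume 5 | f_r, so f_r = 5t for some integer t.
Then f_{r+1} = 3f_r − 5 = 3·(5t) − 5 = 5(3t − 1), so 5 | f_{r+1}.
By induction, 5 | f_i for all i ≥ 0.

5 | f_i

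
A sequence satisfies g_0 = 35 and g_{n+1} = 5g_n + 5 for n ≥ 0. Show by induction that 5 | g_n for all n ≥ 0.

Base case: g_0 = 35 = 5·7, so 5 | g_0.
Assume 5 | g_j, so g_j = 5t for some integer t.
Then g_{j+1} = 5g_j + 5 = 5·(5t) + 5 = 5(5t + 1), so 5 | g_{j+1}.
By induction, 5 | g_n for all n ≥ 0.

5 | g_n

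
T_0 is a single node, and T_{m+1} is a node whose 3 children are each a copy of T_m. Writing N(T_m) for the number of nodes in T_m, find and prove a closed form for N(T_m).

Claim: N(T_m) = (3^{m+1} − 1)/2.

Base case: N(T_0) = 1, and (3^{0+1} − 1)/2 = 1.
Assume N(T_k) = (3^{k+1} − 1)/2.
Then N(T_{k+1}) = 1 + 3N(T_k) = 1 + 3·(3^{k+1} − 1)/2 = 1 + (3^{k+2} − 3)/2 = (2 + 3^{k+2} − 3)/2 = (3^{k+2} − 1)/2.
So the formula holds for k+1, and by induction N(T_m) = (3^{m+1} − 1)/2 for all m ≥ 0.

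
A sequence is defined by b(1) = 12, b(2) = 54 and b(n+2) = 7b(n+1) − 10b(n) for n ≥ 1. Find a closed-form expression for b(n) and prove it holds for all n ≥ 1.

Claim: b(n) = 2^n + 2·5^n.

Base cases: b(1) = 12 and 2^1 + 2·5^1 = 12; b(2) = 54 and 2^2 + 2·5^2 = 54.
Assume b(i) = 2^i + 2·5^i for all 1 ≤ i ≤ j, where j ≥ 2.
Then b(j+1) = 7b(j) − 10b(j−1) = 7·(2^j + 2·5^j) − 10·(2^{j−1} + 2·5^{j−1}) = (7·2 − 10)2^{j−1} + 2·(7·5 − 10)5^{j−1} = 4·2^{j−1} + 50·5^{j−1} = 2^{j+1} + 2·5^{j+1}.
By strong induction, b(n) = 2^n + 2·5^n for all n ≥ 1.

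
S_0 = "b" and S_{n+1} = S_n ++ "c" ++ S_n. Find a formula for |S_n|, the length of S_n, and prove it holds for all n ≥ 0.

Claim: |S_n| = 2^{n+1} − 1.

Base case: |S_0| = 1, and 2^{0+1} − 1 = 1.
Assume |S_m| = 2^{m+1} − 1.
Then |S_{m+1}| = |S_m| + 1 + |S_m| = 2|S_m| + 1 = 2(2^{m+1} − 1) + 1 = 2^{m+2} − 2 + 1 = 2^{m+2} − 1.
Hence |S_n| = 2^{n+1} − 1 for every n ≥ 0, by induction.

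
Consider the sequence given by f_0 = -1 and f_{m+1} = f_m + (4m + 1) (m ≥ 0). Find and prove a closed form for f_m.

Claim: f_m = 2m^2 − m − 1.

Base case: f_0 = -1, and 2·0^2 − 0 − 1 = -1.
Assume f_r = 2r^2 − r − 1.
Then f_{r+1} = f_r + (4r + 1) = (2r^2 − r − 1) + (4r + 1) = 2r^2 + 3r,
and 2·(r+1)^2 − (r+1) − 1 = 2r^2 + 3r.
By induction, f_m = 2m^2 − m − 1 for all m ≥ 0.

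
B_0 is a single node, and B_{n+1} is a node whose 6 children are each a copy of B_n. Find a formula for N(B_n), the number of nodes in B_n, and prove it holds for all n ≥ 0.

Claim: N(B_n) = (6^{n+1} − 1)/5.

Base case: N(B_0) = 1, and (6^{0+1} − 1)/5 = 1.
Assume N(B_m) = (6^{m+1} − 1)/5.
Then N(B_{m+1}) = 1 + 6N(B_m) = 1 + 6·(6^{m+1} − 1)/5 = 1 + (6^{m+2} − 6)/5 = (5 + 6^{m+2} − 6)/5 = (6^{m+2} − 1)/5.
This completes the inductive step, so N(B_n) = (6^{n+1} − 1)/5 for all n ≥ 0.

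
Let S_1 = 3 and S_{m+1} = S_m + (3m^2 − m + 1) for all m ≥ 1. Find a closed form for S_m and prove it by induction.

Claim: S_m = m^3 − 2m^2 + 2m + 2.

Base case: S_1 = 3, and 1^3 − 2·1^2 + 2·1 + 2 = 3.
Assume S_j = j^3 − 2j^2 + 2j + 2.
Then S_{j+1} = S_j + (3j^2 − j + 1) = (j^3 − 2j^2 + 2j + 2) + (3j^2 − j + 1) = j^3 + j^2 + j + 3,
and (j+1)^3 − 2·(j+1)^2 + 2·(j+1) + 2 = j^3 + j^2 + j + 3.
By induction, S_m = m^3 − 2m^2 + 2m + 2 for all m ≥ 1.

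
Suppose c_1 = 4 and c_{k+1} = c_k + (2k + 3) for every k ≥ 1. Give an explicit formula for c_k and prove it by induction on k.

Claim: c_k = k^2 + 2k + 1.

Base case: c_1 = 4, and 1^2 + 2·1 + 1 = 4.
Assume c_r = r^2 + 2r + 1.
Then c_{r+1} = c_r + (2r + 3) = (r^2 + 2r + 1) + (2r + 3) = r^2 + 4r + 4,
and (r+1)^2 + 2·(r+1) + 1 = r^2 + 4r + 4.
Hence c_k = k^2 + 2k + 1 for every k ≥ 1, by induction.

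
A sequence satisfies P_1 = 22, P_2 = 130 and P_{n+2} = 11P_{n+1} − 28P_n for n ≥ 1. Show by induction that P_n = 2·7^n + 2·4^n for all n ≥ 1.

Base cases: P_1 = 22 and 2·7^1 + 2·4^1 = 22; P_2 = 130 and 2·7^2 + 2·4^2 = 130.
Assume P_j = 2·7^j + 2·4^j for all 1 ≤ j ≤ m, where m ≥ 2.
Then P_{m+1} = 11P_m − 28P_{m−1} = 11·(2·7^m + 2·4^m) − 28·(2·7^{m−1} + 2·4^{m−1}) = 2·(11·7 − 28)7^{m−1} + 2·(11·4 − 28)4^{m−1} = 98·7^{m−1} + 32·4^{m−1} = 2·7^{m+1} + 2·4^{m+1}.
This completes the inductive step, so P_n = 2·7^n + 2·4^n for all n ≥ 1.

P_n = 2·7^n + 2·4^n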